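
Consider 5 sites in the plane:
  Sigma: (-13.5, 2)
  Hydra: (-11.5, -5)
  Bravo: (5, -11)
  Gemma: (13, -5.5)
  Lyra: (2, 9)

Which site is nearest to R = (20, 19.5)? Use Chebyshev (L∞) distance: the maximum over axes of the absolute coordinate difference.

Lyra

d(R, Sigma) = max(33.5, 17.5) = 33.5
d(R, Hydra) = max(31.5, 24.5) = 31.5
d(R, Bravo) = max(15, 30.5) = 30.5
d(R, Gemma) = max(7, 25) = 25
d(R, Lyra) = max(18, 10.5) = 18
The smallest is to Lyra, so R lies in the Voronoi region of Lyra.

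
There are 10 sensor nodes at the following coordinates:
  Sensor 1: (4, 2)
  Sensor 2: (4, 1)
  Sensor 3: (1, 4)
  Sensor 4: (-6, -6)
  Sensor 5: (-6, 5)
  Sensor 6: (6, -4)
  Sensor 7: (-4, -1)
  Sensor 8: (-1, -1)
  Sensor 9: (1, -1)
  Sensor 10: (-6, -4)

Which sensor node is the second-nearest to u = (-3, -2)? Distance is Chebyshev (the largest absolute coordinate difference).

Sensor 8

d(u, Sensor 1) = max(7, 4) = 7
d(u, Sensor 2) = max(7, 3) = 7
d(u, Sensor 3) = max(4, 6) = 6
d(u, Sensor 4) = max(3, 4) = 4
d(u, Sensor 5) = max(3, 7) = 7
d(u, Sensor 6) = max(9, 2) = 9
d(u, Sensor 7) = max(1, 1) = 1
d(u, Sensor 8) = max(2, 1) = 2
d(u, Sensor 9) = max(4, 1) = 4
d(u, Sensor 10) = max(3, 2) = 3
Sorted ascending: Sensor 7, Sensor 8, Sensor 10, … — the second-nearest is Sensor 8.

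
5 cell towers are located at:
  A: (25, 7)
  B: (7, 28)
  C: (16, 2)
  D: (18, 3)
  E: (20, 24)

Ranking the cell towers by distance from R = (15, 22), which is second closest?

B

Since √ is increasing, it suffices to compare squared distances:
|RA|² = (15−25)² + (22−7)² = 100 + 225 = 325
|RB|² = (15−7)² + (22−28)² = 64 + 36 = 100
|RC|² = (15−16)² + (22−2)² = 1 + 400 = 401
|RD|² = (15−18)² + (22−3)² = 9 + 361 = 370
|RE|² = (15−20)² + (22−24)² = 25 + 4 = 29
Sorted ascending: E, B, A, … — the second-nearest is B.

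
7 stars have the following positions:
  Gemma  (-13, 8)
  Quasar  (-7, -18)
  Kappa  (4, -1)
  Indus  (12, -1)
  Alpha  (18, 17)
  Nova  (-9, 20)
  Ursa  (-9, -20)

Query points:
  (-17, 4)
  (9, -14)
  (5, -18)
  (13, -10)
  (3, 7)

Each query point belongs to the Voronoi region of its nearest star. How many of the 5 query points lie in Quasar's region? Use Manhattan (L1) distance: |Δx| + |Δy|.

(-17, 4) — d to each: Gemma:8, Quasar:32, Kappa:26, Indus:34, Alpha:48, Nova:24, Ursa:32 → nearest is Gemma
(9, -14) — d to each: Gemma:44, Quasar:20, Kappa:18, Indus:16, Alpha:40, Nova:52, Ursa:24 → nearest is Indus
(5, -18) — d to each: Gemma:44, Quasar:12, Kappa:18, Indus:24, Alpha:48, Nova:52, Ursa:16 → nearest is Quasar
(13, -10) — d to each: Gemma:44, Quasar:28, Kappa:18, Indus:10, Alpha:32, Nova:52, Ursa:32 → nearest is Indus
(3, 7) — d to each: Gemma:17, Quasar:35, Kappa:9, Indus:17, Alpha:25, Nova:25, Ursa:39 → nearest is Kappa
1 of the 5 points has Quasar as nearest.

1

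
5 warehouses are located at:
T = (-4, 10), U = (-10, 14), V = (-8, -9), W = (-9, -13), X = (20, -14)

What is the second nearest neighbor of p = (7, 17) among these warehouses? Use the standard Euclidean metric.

Squared Euclidean distances:
|pT|² = (7−(-4))² + (17−10)² = 121 + 49 = 170
|pU|² = (7−(-10))² + (17−14)² = 289 + 9 = 298
|pV|² = (7−(-8))² + (17−(-9))² = 225 + 676 = 901
|pW|² = (7−(-9))² + (17−(-13))² = 256 + 900 = 1156
|pX|² = (7−20)² + (17−(-14))² = 169 + 961 = 1130
Sorted ascending: T, U, V, … — the second-nearest is U.

U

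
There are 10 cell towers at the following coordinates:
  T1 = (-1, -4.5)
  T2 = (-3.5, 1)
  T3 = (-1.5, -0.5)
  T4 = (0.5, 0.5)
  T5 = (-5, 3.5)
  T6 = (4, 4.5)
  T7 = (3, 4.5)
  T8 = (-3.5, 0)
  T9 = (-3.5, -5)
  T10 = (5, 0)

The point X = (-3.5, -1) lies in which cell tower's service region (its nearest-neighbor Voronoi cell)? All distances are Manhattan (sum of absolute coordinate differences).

T8

d(X,T1) = 2.5 + 3.5 = 6
d(X,T2) = 0 + 2 = 2
d(X,T3) = 2 + 0.5 = 2.5
d(X,T4) = 4 + 1.5 = 5.5
d(X,T5) = 1.5 + 4.5 = 6
d(X,T6) = 7.5 + 5.5 = 13
d(X,T7) = 6.5 + 5.5 = 12
d(X,T8) = 0 + 1 = 1
d(X,T9) = 0 + 4 = 4
d(X, T10) = 8.5 + 1 = 9.5
The smallest is to T8, so X lies in the Voronoi region of T8.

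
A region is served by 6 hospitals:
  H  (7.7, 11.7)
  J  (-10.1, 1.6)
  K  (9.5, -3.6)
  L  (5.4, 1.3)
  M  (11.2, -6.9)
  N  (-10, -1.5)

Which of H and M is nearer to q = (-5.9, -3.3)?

Compare squared distances:
|qH|² = (-5.9−7.7)² + (-3.3−11.7)² = 184.96 + 225 = 409.96
|qM|² = (-5.9−11.2)² + (-3.3−(-6.9))² = 292.41 + 12.96 = 305.37
409.96 > 305.37, so M is closer.

M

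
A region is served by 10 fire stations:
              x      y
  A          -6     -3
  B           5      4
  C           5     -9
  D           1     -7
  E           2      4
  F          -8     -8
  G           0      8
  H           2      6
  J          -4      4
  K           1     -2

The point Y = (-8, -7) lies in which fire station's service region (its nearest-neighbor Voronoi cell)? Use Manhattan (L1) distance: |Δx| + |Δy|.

d(Y,A) = 2 + 4 = 6
d(Y,B) = 13 + 11 = 24
d(Y,C) = 13 + 2 = 15
d(Y,D) = 9 + 0 = 9
d(Y,E) = 10 + 11 = 21
d(Y,F) = 0 + 1 = 1
d(Y,G) = 8 + 15 = 23
d(Y,H) = 10 + 13 = 23
d(Y,J) = 4 + 11 = 15
d(Y,K) = 9 + 5 = 14
The smallest is to F, so Y lies in the Voronoi region of F.

F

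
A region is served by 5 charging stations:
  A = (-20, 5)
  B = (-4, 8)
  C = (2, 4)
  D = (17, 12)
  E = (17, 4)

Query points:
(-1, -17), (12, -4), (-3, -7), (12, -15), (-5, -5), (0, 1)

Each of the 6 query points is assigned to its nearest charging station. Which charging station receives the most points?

C

(-1, -17) — d² to each: A:845, B:634, C:450, D:1165, E:765 → nearest is C
(12, -4) — d² to each: A:1105, B:400, C:164, D:281, E:89 → nearest is E
(-3, -7) — d² to each: A:433, B:226, C:146, D:761, E:521 → nearest is C
(12, -15) — d² to each: A:1424, B:785, C:461, D:754, E:386 → nearest is E
(-5, -5) — d² to each: A:325, B:170, C:130, D:773, E:565 → nearest is C
(0, 1) — d² to each: A:416, B:65, C:13, D:410, E:298 → nearest is C
Tally — C:4, E:2. C captures the most (4).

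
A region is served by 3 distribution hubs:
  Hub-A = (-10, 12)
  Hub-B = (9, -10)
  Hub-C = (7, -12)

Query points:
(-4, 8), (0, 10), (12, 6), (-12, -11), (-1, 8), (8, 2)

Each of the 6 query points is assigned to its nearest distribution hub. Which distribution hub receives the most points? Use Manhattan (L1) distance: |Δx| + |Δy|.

Hub-A

(-4, 8) — d to each: Hub-A:10, Hub-B:31, Hub-C:31 → nearest is Hub-A
(0, 10) — d to each: Hub-A:12, Hub-B:29, Hub-C:29 → nearest is Hub-A
(12, 6) — d to each: Hub-A:28, Hub-B:19, Hub-C:23 → nearest is Hub-B
(-12, -11) — d to each: Hub-A:25, Hub-B:22, Hub-C:20 → nearest is Hub-C
(-1, 8) — d to each: Hub-A:13, Hub-B:28, Hub-C:28 → nearest is Hub-A
(8, 2) — d to each: Hub-A:28, Hub-B:13, Hub-C:15 → nearest is Hub-B
Tally — Hub-A:3, Hub-B:2, Hub-C:1. Hub-A captures the most (3).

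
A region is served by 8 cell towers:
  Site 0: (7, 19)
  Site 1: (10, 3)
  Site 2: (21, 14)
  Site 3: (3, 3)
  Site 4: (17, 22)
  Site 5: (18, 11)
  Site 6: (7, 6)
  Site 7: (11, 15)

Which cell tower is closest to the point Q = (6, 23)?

Site 0

Compare squared distances (the ordering matches that of the actual distances):
d²(Q, Site 0) = 1 + 16 = 17
d²(Q, Site 1) = 16 + 400 = 416
d²(Q, Site 2) = 225 + 81 = 306
d²(Q, Site 3) = 9 + 400 = 409
d²(Q, Site 4) = 121 + 1 = 122
d²(Q, Site 5) = 144 + 144 = 288
d²(Q, Site 6) = 1 + 289 = 290
d²(Q, Site 7) = 25 + 64 = 89
The smallest is to Site 0, so Q lies in the Voronoi region of Site 0.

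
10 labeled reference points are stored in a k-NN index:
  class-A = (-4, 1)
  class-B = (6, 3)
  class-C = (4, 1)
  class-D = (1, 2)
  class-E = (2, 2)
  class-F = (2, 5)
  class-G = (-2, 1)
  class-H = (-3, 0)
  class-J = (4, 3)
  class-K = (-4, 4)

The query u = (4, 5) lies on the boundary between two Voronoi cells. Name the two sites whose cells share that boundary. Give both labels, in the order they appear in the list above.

Squared distances from u to each site:
d²(u, class-A) = 64 + 16 = 80
d²(u, class-B) = 4 + 4 = 8
d²(u, class-C) = 0 + 16 = 16
d²(u, class-D) = 9 + 9 = 18
d²(u, class-E) = 4 + 9 = 13
d²(u, class-F) = 4 + 0 = 4
d²(u, class-G) = 36 + 16 = 52
d²(u, class-H) = 49 + 25 = 74
d²(u, class-J) = 0 + 4 = 4
d²(u, class-K) = 64 + 1 = 65
u is equidistant from class-F and class-J (both at squared distance 4), and every other site is strictly farther — so u lies on the class-F–class-J Voronoi edge.

class-F and class-J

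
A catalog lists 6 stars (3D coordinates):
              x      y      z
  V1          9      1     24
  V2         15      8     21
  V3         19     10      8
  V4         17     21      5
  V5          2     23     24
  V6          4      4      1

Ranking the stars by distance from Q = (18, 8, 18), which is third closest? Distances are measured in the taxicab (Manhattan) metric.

V1

d(Q,V1) = |18−9| + |8−1| + |18−24| = 9 + 7 + 6 = 22
d(Q,V2) = |18−15| + |8−8| + |18−21| = 3 + 0 + 3 = 6
d(Q,V3) = |18−19| + |8−10| + |18−8| = 1 + 2 + 10 = 13
d(Q,V4) = |18−17| + |8−21| + |18−5| = 1 + 13 + 13 = 27
d(Q,V5) = |18−2| + |8−23| + |18−24| = 16 + 15 + 6 = 37
d(Q,V6) = |18−4| + |8−4| + |18−1| = 14 + 4 + 17 = 35
Sorted ascending: V2, V3, V1, V4, … — the third-nearest is V1.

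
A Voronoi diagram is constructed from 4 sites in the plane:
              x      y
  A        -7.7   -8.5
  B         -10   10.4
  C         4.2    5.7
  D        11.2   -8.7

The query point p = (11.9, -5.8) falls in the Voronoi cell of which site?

Squared Euclidean distances:
|pA|² = (11.9−(-7.7))² + (-5.8−(-8.5))² = 384.16 + 7.29 = 391.45
|pB|² = (11.9−(-10))² + (-5.8−10.4)² = 479.61 + 262.44 = 742.05
|pC|² = (11.9−4.2)² + (-5.8−5.7)² = 59.29 + 132.25 = 191.54
|pD|² = (11.9−11.2)² + (-5.8−(-8.7))² = 0.49 + 8.41 = 8.9
The smallest is to D, so p lies in the Voronoi region of D.

D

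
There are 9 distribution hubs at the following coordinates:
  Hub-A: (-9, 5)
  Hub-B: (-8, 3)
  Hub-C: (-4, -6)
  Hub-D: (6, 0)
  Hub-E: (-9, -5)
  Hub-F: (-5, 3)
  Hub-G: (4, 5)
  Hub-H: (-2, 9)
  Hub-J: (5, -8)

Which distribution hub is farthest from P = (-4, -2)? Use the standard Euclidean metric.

Compare squared distances (the ordering matches that of the actual distances):
d²(P, Hub-A) = 25 + 49 = 74
d²(P, Hub-B) = 16 + 25 = 41
d²(P, Hub-C) = 0 + 16 = 16
d²(P, Hub-D) = 100 + 4 = 104
d²(P, Hub-E) = 25 + 9 = 34
d²(P, Hub-F) = 1 + 25 = 26
d²(P, Hub-G) = 64 + 49 = 113
d²(P, Hub-H) = 4 + 121 = 125
d²(P, Hub-J) = 81 + 36 = 117
The largest is to Hub-H.

Hub-H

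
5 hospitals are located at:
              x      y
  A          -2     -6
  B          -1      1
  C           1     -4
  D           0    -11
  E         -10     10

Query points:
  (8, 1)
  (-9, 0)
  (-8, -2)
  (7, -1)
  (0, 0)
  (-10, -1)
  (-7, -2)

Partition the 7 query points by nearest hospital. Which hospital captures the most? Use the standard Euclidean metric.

(8, 1) — d² to each: A:149, B:81, C:74, D:208, E:405 → nearest is C
(-9, 0) — d² to each: A:85, B:65, C:116, D:202, E:101 → nearest is B
(-8, -2) — d² to each: A:52, B:58, C:85, D:145, E:148 → nearest is A
(7, -1) — d² to each: A:106, B:68, C:45, D:149, E:410 → nearest is C
(0, 0) — d² to each: A:40, B:2, C:17, D:121, E:200 → nearest is B
(-10, -1) — d² to each: A:89, B:85, C:130, D:200, E:121 → nearest is B
(-7, -2) — d² to each: A:41, B:45, C:68, D:130, E:153 → nearest is A
Tally — A:2, B:3, C:2. B captures the most (3).

B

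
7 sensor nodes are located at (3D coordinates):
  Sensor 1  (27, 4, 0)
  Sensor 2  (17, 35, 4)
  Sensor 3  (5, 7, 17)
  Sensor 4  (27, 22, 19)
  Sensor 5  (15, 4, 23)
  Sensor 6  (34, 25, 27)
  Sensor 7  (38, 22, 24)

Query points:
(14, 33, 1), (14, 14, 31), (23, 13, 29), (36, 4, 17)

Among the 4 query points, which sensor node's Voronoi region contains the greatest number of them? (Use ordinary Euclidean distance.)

Sensor 5

(14, 33, 1) — d² to each: Sensor 1:1011, Sensor 2:22, Sensor 3:1013, Sensor 4:614, Sensor 5:1326, Sensor 6:1140, Sensor 7:1226 → nearest is Sensor 2
(14, 14, 31) — d² to each: Sensor 1:1230, Sensor 2:1179, Sensor 3:326, Sensor 4:377, Sensor 5:165, Sensor 6:537, Sensor 7:689 → nearest is Sensor 5
(23, 13, 29) — d² to each: Sensor 1:938, Sensor 2:1145, Sensor 3:504, Sensor 4:197, Sensor 5:181, Sensor 6:269, Sensor 7:331 → nearest is Sensor 5
(36, 4, 17) — d² to each: Sensor 1:370, Sensor 2:1491, Sensor 3:970, Sensor 4:409, Sensor 5:477, Sensor 6:545, Sensor 7:377 → nearest is Sensor 1
Tally — Sensor 1:1, Sensor 2:1, Sensor 5:2. Sensor 5 captures the most (2).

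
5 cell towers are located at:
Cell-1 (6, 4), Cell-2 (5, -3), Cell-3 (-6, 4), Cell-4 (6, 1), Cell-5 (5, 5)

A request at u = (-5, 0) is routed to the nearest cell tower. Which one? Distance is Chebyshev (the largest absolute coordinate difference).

Cell-3

d(u, Cell-1) = max(11, 4) = 11
d(u, Cell-2) = max(10, 3) = 10
d(u, Cell-3) = max(1, 4) = 4
d(u, Cell-4) = max(11, 1) = 11
d(u, Cell-5) = max(10, 5) = 10
The smallest is to Cell-3, so u lies in the Voronoi region of Cell-3.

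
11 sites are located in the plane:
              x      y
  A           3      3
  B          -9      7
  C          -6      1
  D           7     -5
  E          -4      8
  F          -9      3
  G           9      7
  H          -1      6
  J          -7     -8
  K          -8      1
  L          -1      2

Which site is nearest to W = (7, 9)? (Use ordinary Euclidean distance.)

Squared Euclidean distances:
|WA|² = 16 + 36 = 52
|WB|² = 256 + 4 = 260
|WC|² = 169 + 64 = 233
|WD|² = 0 + 196 = 196
|WE|² = 121 + 1 = 122
|WF|² = 256 + 36 = 292
|WG|² = 4 + 4 = 8
|WH|² = 64 + 9 = 73
|WJ|² = 196 + 289 = 485
|WK|² = 225 + 64 = 289
|WL|² = 64 + 49 = 113
G is nearest.

G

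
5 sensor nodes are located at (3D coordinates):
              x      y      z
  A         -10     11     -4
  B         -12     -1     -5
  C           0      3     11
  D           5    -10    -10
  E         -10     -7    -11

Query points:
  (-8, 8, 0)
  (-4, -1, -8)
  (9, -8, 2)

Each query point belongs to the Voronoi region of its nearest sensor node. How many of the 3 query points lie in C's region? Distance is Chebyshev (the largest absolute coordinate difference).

(-8, 8, 0) — d to each: A:4, B:9, C:11, D:18, E:15 → nearest is A
(-4, -1, -8) — d to each: A:12, B:8, C:19, D:9, E:6 → nearest is E
(9, -8, 2) — d to each: A:19, B:21, C:11, D:12, E:19 → nearest is C
1 of the 3 points has C as nearest.

1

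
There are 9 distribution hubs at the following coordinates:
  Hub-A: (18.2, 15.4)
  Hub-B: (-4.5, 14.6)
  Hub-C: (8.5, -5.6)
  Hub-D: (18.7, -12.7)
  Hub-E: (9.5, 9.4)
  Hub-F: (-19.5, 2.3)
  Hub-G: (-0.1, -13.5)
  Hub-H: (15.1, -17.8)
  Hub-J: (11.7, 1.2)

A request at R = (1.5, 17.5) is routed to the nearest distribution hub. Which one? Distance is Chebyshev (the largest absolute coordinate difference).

Hub-B

d(R, Hub-A) = max(16.7, 2.1) = 16.7
d(R, Hub-B) = max(6, 2.9) = 6
d(R, Hub-C) = max(7, 23.1) = 23.1
d(R, Hub-D) = max(17.2, 30.2) = 30.2
d(R, Hub-E) = max(8, 8.1) = 8.1
d(R, Hub-F) = max(21, 15.2) = 21
d(R, Hub-G) = max(1.6, 31) = 31
d(R, Hub-H) = max(13.6, 35.3) = 35.3
d(R, Hub-J) = max(10.2, 16.3) = 16.3
The smallest is to Hub-B, so R lies in the Voronoi region of Hub-B.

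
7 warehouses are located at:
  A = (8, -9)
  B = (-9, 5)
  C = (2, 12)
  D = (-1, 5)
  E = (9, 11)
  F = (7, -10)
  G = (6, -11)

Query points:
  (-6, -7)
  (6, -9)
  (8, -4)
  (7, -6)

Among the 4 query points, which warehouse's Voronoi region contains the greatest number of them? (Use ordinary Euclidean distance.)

A

(-6, -7) — d² to each: A:200, B:153, C:425, D:169, E:549, F:178, G:160 → nearest is B
(6, -9) — d² to each: A:4, B:421, C:457, D:245, E:409, F:2, G:4 → nearest is F
(8, -4) — d² to each: A:25, B:370, C:292, D:162, E:226, F:37, G:53 → nearest is A
(7, -6) — d² to each: A:10, B:377, C:349, D:185, E:293, F:16, G:26 → nearest is A
Tally — A:2, B:1, F:1. A captures the most (2).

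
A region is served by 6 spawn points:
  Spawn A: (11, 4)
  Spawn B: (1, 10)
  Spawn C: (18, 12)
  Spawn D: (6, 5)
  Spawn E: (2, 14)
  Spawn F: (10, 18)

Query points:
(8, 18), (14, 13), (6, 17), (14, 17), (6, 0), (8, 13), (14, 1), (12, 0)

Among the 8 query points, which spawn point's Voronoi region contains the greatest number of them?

Spawn F

(8, 18) — d² to each: Spawn A:205, Spawn B:113, Spawn C:136, Spawn D:173, Spawn E:52, Spawn F:4 → nearest is Spawn F
(14, 13) — d² to each: Spawn A:90, Spawn B:178, Spawn C:17, Spawn D:128, Spawn E:145, Spawn F:41 → nearest is Spawn C
(6, 17) — d² to each: Spawn A:194, Spawn B:74, Spawn C:169, Spawn D:144, Spawn E:25, Spawn F:17 → nearest is Spawn F
(14, 17) — d² to each: Spawn A:178, Spawn B:218, Spawn C:41, Spawn D:208, Spawn E:153, Spawn F:17 → nearest is Spawn F
(6, 0) — d² to each: Spawn A:41, Spawn B:125, Spawn C:288, Spawn D:25, Spawn E:212, Spawn F:340 → nearest is Spawn D
(8, 13) — d² to each: Spawn A:90, Spawn B:58, Spawn C:101, Spawn D:68, Spawn E:37, Spawn F:29 → nearest is Spawn F
(14, 1) — d² to each: Spawn A:18, Spawn B:250, Spawn C:137, Spawn D:80, Spawn E:313, Spawn F:305 → nearest is Spawn A
(12, 0) — d² to each: Spawn A:17, Spawn B:221, Spawn C:180, Spawn D:61, Spawn E:296, Spawn F:328 → nearest is Spawn A
Tally — Spawn A:2, Spawn C:1, Spawn D:1, Spawn F:4. Spawn F captures the most (4).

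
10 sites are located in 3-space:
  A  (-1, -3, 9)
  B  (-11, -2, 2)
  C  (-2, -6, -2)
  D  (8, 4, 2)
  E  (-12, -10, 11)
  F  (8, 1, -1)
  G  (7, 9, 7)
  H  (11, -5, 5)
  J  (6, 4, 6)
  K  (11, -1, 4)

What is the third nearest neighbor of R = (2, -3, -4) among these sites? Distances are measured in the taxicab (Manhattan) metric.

A

d(R,A) = |2−(-1)| + |-3−(-3)| + |-4−9| = 3 + 0 + 13 = 16
d(R,B) = |2−(-11)| + |-3−(-2)| + |-4−2| = 13 + 1 + 6 = 20
d(R,C) = |2−(-2)| + |-3−(-6)| + |-4−(-2)| = 4 + 3 + 2 = 9
d(R,D) = |2−8| + |-3−4| + |-4−2| = 6 + 7 + 6 = 19
d(R,E) = |2−(-12)| + |-3−(-10)| + |-4−11| = 14 + 7 + 15 = 36
d(R,F) = |2−8| + |-3−1| + |-4−(-1)| = 6 + 4 + 3 = 13
d(R,G) = |2−7| + |-3−9| + |-4−7| = 5 + 12 + 11 = 28
d(R,H) = |2−11| + |-3−(-5)| + |-4−5| = 9 + 2 + 9 = 20
d(R,J) = |2−6| + |-3−4| + |-4−6| = 4 + 7 + 10 = 21
d(R,K) = |2−11| + |-3−(-1)| + |-4−4| = 9 + 2 + 8 = 19
Sorted ascending: C, F, A, D, … — the third-nearest is A.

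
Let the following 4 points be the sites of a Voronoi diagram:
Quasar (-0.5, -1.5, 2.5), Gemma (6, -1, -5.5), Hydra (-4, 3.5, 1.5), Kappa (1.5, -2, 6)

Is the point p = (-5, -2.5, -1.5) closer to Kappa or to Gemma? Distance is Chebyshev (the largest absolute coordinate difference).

d(p, Kappa) = max(6.5, 0.5, 7.5) = 7.5
d(p, Gemma) = max(11, 1.5, 4) = 11
7.5 < 11, so Kappa is closer.

Kappa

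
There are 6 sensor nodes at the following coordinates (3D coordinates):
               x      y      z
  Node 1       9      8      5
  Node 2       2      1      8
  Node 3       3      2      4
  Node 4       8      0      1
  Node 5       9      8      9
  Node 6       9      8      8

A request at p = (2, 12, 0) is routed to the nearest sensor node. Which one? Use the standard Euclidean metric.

Compare squared distances (the ordering matches that of the actual distances):
d²(p, Node 1) = (2−9)² + (12−8)² + (0−5)² = 49 + 16 + 25 = 90
d²(p, Node 2) = (2−2)² + (12−1)² + (0−8)² = 0 + 121 + 64 = 185
d²(p, Node 3) = (2−3)² + (12−2)² + (0−4)² = 1 + 100 + 16 = 117
d²(p, Node 4) = (2−8)² + (12−0)² + (0−1)² = 36 + 144 + 1 = 181
d²(p, Node 5) = (2−9)² + (12−8)² + (0−9)² = 49 + 16 + 81 = 146
d²(p, Node 6) = (2−9)² + (12−8)² + (0−8)² = 49 + 16 + 64 = 129
Minimum is at Node 1.

Node 1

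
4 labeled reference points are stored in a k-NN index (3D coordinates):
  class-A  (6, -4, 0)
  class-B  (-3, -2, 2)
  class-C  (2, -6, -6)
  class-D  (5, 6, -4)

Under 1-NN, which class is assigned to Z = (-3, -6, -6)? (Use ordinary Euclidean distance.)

class-C

Compare squared distances (the ordering matches that of the actual distances):
d²(Z, class-A) = (-3−6)² + (-6−(-4))² + (-6−0)² = 81 + 4 + 36 = 121
d²(Z, class-B) = (-3−(-3))² + (-6−(-2))² + (-6−2)² = 0 + 16 + 64 = 80
d²(Z, class-C) = (-3−2)² + (-6−(-6))² + (-6−(-6))² = 25 + 0 + 0 = 25
d²(Z, class-D) = (-3−5)² + (-6−6)² + (-6−(-4))² = 64 + 144 + 4 = 212
The smallest is to class-C, so Z lies in the Voronoi region of class-C.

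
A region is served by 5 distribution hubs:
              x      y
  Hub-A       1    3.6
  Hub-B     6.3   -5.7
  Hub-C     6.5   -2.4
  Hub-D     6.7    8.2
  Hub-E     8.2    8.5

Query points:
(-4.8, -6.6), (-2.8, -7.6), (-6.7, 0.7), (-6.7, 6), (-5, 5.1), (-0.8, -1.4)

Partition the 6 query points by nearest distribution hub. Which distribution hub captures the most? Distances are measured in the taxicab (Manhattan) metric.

Hub-A

(-4.8, -6.6) — d to each: Hub-A:16, Hub-B:12, Hub-C:15.5, Hub-D:26.3, Hub-E:28.1 → nearest is Hub-B
(-2.8, -7.6) — d to each: Hub-A:15, Hub-B:11, Hub-C:14.5, Hub-D:25.3, Hub-E:27.1 → nearest is Hub-B
(-6.7, 0.7) — d to each: Hub-A:10.6, Hub-B:19.4, Hub-C:16.3, Hub-D:20.9, Hub-E:22.7 → nearest is Hub-A
(-6.7, 6) — d to each: Hub-A:10.1, Hub-B:24.7, Hub-C:21.6, Hub-D:15.6, Hub-E:17.4 → nearest is Hub-A
(-5, 5.1) — d to each: Hub-A:7.5, Hub-B:22.1, Hub-C:19, Hub-D:14.8, Hub-E:16.6 → nearest is Hub-A
(-0.8, -1.4) — d to each: Hub-A:6.8, Hub-B:11.4, Hub-C:8.3, Hub-D:17.1, Hub-E:18.9 → nearest is Hub-A
Tally — Hub-A:4, Hub-B:2. Hub-A captures the most (4).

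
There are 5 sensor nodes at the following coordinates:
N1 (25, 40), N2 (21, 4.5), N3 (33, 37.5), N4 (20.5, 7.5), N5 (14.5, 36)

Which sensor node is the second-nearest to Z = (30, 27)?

N1

Squared Euclidean distances:
|ZN1|² = (30−25)² + (27−40)² = 25 + 169 = 194
|ZN2|² = (30−21)² + (27−4.5)² = 81 + 506.25 = 587.25
|ZN3|² = (30−33)² + (27−37.5)² = 9 + 110.25 = 119.25
|ZN4|² = (30−20.5)² + (27−7.5)² = 90.25 + 380.25 = 470.5
|ZN5|² = (30−14.5)² + (27−36)² = 240.25 + 81 = 321.25
Sorted ascending: N3, N1, N5, … — the second-nearest is N1.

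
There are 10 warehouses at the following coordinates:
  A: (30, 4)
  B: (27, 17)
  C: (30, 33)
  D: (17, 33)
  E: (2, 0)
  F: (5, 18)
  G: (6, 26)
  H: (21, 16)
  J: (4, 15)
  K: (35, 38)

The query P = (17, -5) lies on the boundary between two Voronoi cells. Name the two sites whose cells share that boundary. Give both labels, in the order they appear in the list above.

Squared distances from P to each site:
|PA|² = (17−30)² + (-5−4)² = 169 + 81 = 250
|PB|² = (17−27)² + (-5−17)² = 100 + 484 = 584
|PC|² = (17−30)² + (-5−33)² = 169 + 1444 = 1613
|PD|² = (17−17)² + (-5−33)² = 0 + 1444 = 1444
|PE|² = (17−2)² + (-5−0)² = 225 + 25 = 250
|PF|² = (17−5)² + (-5−18)² = 144 + 529 = 673
|PG|² = (17−6)² + (-5−26)² = 121 + 961 = 1082
|PH|² = (17−21)² + (-5−16)² = 16 + 441 = 457
|PJ|² = (17−4)² + (-5−15)² = 169 + 400 = 569
|PK|² = (17−35)² + (-5−38)² = 324 + 1849 = 2173
P is equidistant from A and E (both at squared distance 250), and every other site is strictly farther — so P lies on the A–E Voronoi edge.

A and E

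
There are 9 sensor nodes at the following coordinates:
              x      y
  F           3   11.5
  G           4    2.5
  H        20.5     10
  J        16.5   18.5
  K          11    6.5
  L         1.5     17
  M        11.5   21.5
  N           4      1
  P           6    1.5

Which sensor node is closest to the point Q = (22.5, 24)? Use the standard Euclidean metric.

Squared Euclidean distances:
|QF|² = (22.5−3)² + (24−11.5)² = 380.25 + 156.25 = 536.5
|QG|² = (22.5−4)² + (24−2.5)² = 342.25 + 462.25 = 804.5
|QH|² = (22.5−20.5)² + (24−10)² = 4 + 196 = 200
|QJ|² = (22.5−16.5)² + (24−18.5)² = 36 + 30.25 = 66.25
|QK|² = (22.5−11)² + (24−6.5)² = 132.25 + 306.25 = 438.5
|QL|² = (22.5−1.5)² + (24−17)² = 441 + 49 = 490
|QM|² = (22.5−11.5)² + (24−21.5)² = 121 + 6.25 = 127.25
|QN|² = (22.5−4)² + (24−1)² = 342.25 + 529 = 871.25
|QP|² = (22.5−6)² + (24−1.5)² = 272.25 + 506.25 = 778.5
Minimum is at J.

J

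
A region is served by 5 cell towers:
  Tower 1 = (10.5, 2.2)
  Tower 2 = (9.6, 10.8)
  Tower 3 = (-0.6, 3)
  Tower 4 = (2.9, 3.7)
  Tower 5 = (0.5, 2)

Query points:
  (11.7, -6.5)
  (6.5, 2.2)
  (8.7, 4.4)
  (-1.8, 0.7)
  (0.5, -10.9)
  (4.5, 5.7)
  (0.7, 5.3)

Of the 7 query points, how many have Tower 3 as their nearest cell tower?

(11.7, -6.5) — d² to each: Tower 1:77.13, Tower 2:303.7, Tower 3:241.54, Tower 4:181.48, Tower 5:197.69 → nearest is Tower 1
(6.5, 2.2) — d² to each: Tower 1:16, Tower 2:83.57, Tower 3:51.05, Tower 4:15.21, Tower 5:36.04 → nearest is Tower 4
(8.7, 4.4) — d² to each: Tower 1:8.08, Tower 2:41.77, Tower 3:88.45, Tower 4:34.13, Tower 5:73 → nearest is Tower 1
(-1.8, 0.7) — d² to each: Tower 1:153.54, Tower 2:231.97, Tower 3:6.73, Tower 4:31.09, Tower 5:6.98 → nearest is Tower 3
(0.5, -10.9) — d² to each: Tower 1:271.61, Tower 2:553.7, Tower 3:194.42, Tower 4:218.92, Tower 5:166.41 → nearest is Tower 5
(4.5, 5.7) — d² to each: Tower 1:48.25, Tower 2:52.02, Tower 3:33.3, Tower 4:6.56, Tower 5:29.69 → nearest is Tower 4
(0.7, 5.3) — d² to each: Tower 1:105.65, Tower 2:109.46, Tower 3:6.98, Tower 4:7.4, Tower 5:10.93 → nearest is Tower 3
2 of the 7 points have Tower 3 as nearest.

2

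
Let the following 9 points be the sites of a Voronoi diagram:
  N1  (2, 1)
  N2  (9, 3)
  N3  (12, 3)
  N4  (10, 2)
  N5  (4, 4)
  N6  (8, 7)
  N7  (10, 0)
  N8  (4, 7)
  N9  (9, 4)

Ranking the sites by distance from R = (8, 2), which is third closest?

N9

Compare squared distances (the ordering matches that of the actual distances):
|RN1|² = (8−2)² + (2−1)² = 36 + 1 = 37
|RN2|² = (8−9)² + (2−3)² = 1 + 1 = 2
|RN3|² = (8−12)² + (2−3)² = 16 + 1 = 17
|RN4|² = (8−10)² + (2−2)² = 4 + 0 = 4
|RN5|² = (8−4)² + (2−4)² = 16 + 4 = 20
|RN6|² = (8−8)² + (2−7)² = 0 + 25 = 25
|RN7|² = (8−10)² + (2−0)² = 4 + 4 = 8
|RN8|² = (8−4)² + (2−7)² = 16 + 25 = 41
|RN9|² = (8−9)² + (2−4)² = 1 + 4 = 5
Sorted ascending: N2, N4, N9, N7, … — the third-nearest is N9.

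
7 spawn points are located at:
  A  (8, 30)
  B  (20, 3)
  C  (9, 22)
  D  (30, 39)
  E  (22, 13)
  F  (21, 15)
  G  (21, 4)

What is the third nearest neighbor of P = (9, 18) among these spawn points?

F

Compare squared distances (the ordering matches that of the actual distances):
|PA|² = (9−8)² + (18−30)² = 1 + 144 = 145
|PB|² = (9−20)² + (18−3)² = 121 + 225 = 346
|PC|² = (9−9)² + (18−22)² = 0 + 16 = 16
|PD|² = (9−30)² + (18−39)² = 441 + 441 = 882
|PE|² = (9−22)² + (18−13)² = 169 + 25 = 194
|PF|² = (9−21)² + (18−15)² = 144 + 9 = 153
|PG|² = (9−21)² + (18−4)² = 144 + 196 = 340
Sorted ascending: C, A, F, E, … — the third-nearest is F.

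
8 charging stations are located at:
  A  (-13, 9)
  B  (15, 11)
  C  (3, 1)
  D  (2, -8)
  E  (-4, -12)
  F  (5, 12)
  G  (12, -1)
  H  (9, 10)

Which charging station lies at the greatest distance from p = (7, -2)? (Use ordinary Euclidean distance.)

A

Squared Euclidean distances:
|pA|² = (7−(-13))² + (-2−9)² = 400 + 121 = 521
|pB|² = (7−15)² + (-2−11)² = 64 + 169 = 233
|pC|² = (7−3)² + (-2−1)² = 16 + 9 = 25
|pD|² = (7−2)² + (-2−(-8))² = 25 + 36 = 61
|pE|² = (7−(-4))² + (-2−(-12))² = 121 + 100 = 221
|pF|² = (7−5)² + (-2−12)² = 4 + 196 = 200
|pG|² = (7−12)² + (-2−(-1))² = 25 + 1 = 26
|pH|² = (7−9)² + (-2−10)² = 4 + 144 = 148
The largest is to A.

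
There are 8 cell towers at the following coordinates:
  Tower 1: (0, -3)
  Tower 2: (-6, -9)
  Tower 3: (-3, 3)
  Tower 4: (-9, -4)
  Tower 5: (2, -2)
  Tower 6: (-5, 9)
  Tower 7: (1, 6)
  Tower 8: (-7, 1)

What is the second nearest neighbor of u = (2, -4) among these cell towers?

Compare squared distances (the ordering matches that of the actual distances):
d²(u, Tower 1) = (2−0)² + (-4−(-3))² = 4 + 1 = 5
d²(u, Tower 2) = (2−(-6))² + (-4−(-9))² = 64 + 25 = 89
d²(u, Tower 3) = (2−(-3))² + (-4−3)² = 25 + 49 = 74
d²(u, Tower 4) = (2−(-9))² + (-4−(-4))² = 121 + 0 = 121
d²(u, Tower 5) = (2−2)² + (-4−(-2))² = 0 + 4 = 4
d²(u, Tower 6) = (2−(-5))² + (-4−9)² = 49 + 169 = 218
d²(u, Tower 7) = (2−1)² + (-4−6)² = 1 + 100 = 101
d²(u, Tower 8) = (2−(-7))² + (-4−1)² = 81 + 25 = 106
Sorted ascending: Tower 5, Tower 1, Tower 3, … — the second-nearest is Tower 1.

Tower 1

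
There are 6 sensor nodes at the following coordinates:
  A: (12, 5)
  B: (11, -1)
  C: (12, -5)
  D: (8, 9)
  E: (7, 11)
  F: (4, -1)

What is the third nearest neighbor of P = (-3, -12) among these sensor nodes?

Squared Euclidean distances:
|PA|² = (-3−12)² + (-12−5)² = 225 + 289 = 514
|PB|² = (-3−11)² + (-12−(-1))² = 196 + 121 = 317
|PC|² = (-3−12)² + (-12−(-5))² = 225 + 49 = 274
|PD|² = (-3−8)² + (-12−9)² = 121 + 441 = 562
|PE|² = (-3−7)² + (-12−11)² = 100 + 529 = 629
|PF|² = (-3−4)² + (-12−(-1))² = 49 + 121 = 170
Sorted ascending: F, C, B, A, … — the third-nearest is B.

B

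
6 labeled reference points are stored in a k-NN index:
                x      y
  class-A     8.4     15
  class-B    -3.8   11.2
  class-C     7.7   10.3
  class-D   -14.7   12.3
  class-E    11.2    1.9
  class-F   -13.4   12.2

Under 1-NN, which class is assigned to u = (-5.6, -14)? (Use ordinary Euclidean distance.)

Compare squared distances (the ordering matches that of the actual distances):
d²(u, class-A) = (-5.6−8.4)² + (-14−15)² = 196 + 841 = 1037
d²(u, class-B) = (-5.6−(-3.8))² + (-14−11.2)² = 3.24 + 635.04 = 638.28
d²(u, class-C) = (-5.6−7.7)² + (-14−10.3)² = 176.89 + 590.49 = 767.38
d²(u, class-D) = (-5.6−(-14.7))² + (-14−12.3)² = 82.81 + 691.69 = 774.5
d²(u, class-E) = (-5.6−11.2)² + (-14−1.9)² = 282.24 + 252.81 = 535.05
d²(u, class-F) = (-5.6−(-13.4))² + (-14−12.2)² = 60.84 + 686.44 = 747.28
class-E is nearest.

class-E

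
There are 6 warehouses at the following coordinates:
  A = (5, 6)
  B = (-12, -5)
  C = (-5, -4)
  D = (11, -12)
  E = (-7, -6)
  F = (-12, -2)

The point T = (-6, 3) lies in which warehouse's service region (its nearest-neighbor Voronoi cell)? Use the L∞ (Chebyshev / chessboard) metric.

d(T,A) = max(11, 3) = 11
d(T,B) = max(6, 8) = 8
d(T,C) = max(1, 7) = 7
d(T,D) = max(17, 15) = 17
d(T,E) = max(1, 9) = 9
d(T,F) = max(6, 5) = 6
The smallest is to F, so T lies in the Voronoi region of F.

F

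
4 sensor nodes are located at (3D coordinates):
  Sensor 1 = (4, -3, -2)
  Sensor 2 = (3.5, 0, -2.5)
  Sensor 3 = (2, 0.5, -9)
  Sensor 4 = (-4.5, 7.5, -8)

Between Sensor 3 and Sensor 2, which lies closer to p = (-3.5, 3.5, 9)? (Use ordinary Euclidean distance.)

Compare squared distances:
d²(p, Sensor 3) = (-3.5−2)² + (3.5−0.5)² + (9−(-9))² = 30.25 + 9 + 324 = 363.25
d²(p, Sensor 2) = (-3.5−3.5)² + (3.5−0)² + (9−(-2.5))² = 49 + 12.25 + 132.25 = 193.5
363.25 > 193.5, so Sensor 2 is closer.

Sensor 2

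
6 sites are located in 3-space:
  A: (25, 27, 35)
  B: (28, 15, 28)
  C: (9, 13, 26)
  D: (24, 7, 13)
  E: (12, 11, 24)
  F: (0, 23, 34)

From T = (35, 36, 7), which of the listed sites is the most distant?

Since √ is increasing, it suffices to compare squared distances:
|TA|² = (35−25)² + (36−27)² + (7−35)² = 100 + 81 + 784 = 965
|TB|² = (35−28)² + (36−15)² + (7−28)² = 49 + 441 + 441 = 931
|TC|² = (35−9)² + (36−13)² + (7−26)² = 676 + 529 + 361 = 1566
|TD|² = (35−24)² + (36−7)² + (7−13)² = 121 + 841 + 36 = 998
|TE|² = (35−12)² + (36−11)² + (7−24)² = 529 + 625 + 289 = 1443
|TF|² = (35−0)² + (36−23)² + (7−34)² = 1225 + 169 + 729 = 2123
The largest is to F.

F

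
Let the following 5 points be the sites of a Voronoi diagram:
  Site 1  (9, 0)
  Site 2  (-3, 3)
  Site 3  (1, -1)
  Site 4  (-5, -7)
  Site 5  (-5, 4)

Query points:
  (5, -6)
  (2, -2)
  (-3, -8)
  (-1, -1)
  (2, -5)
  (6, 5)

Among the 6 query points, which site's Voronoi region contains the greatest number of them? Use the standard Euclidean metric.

(5, -6) — d² to each: Site 1:52, Site 2:145, Site 3:41, Site 4:101, Site 5:200 → nearest is Site 3
(2, -2) — d² to each: Site 1:53, Site 2:50, Site 3:2, Site 4:74, Site 5:85 → nearest is Site 3
(-3, -8) — d² to each: Site 1:208, Site 2:121, Site 3:65, Site 4:5, Site 5:148 → nearest is Site 4
(-1, -1) — d² to each: Site 1:101, Site 2:20, Site 3:4, Site 4:52, Site 5:41 → nearest is Site 3
(2, -5) — d² to each: Site 1:74, Site 2:89, Site 3:17, Site 4:53, Site 5:130 → nearest is Site 3
(6, 5) — d² to each: Site 1:34, Site 2:85, Site 3:61, Site 4:265, Site 5:122 → nearest is Site 1
Tally — Site 1:1, Site 3:4, Site 4:1. Site 3 captures the most (4).

Site 3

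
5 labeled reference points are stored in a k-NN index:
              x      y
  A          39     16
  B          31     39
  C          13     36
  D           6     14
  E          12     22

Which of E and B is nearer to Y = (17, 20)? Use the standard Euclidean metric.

E

Compare squared distances:
|YE|² = (17−12)² + (20−22)² = 25 + 4 = 29
|YB|² = (17−31)² + (20−39)² = 196 + 361 = 557
29 < 557, so E is closer.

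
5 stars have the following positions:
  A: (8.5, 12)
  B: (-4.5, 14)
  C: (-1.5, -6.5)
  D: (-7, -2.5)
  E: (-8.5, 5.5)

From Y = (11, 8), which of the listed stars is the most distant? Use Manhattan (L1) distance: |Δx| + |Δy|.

D

d(Y,A) = 2.5 + 4 = 6.5
d(Y,B) = 15.5 + 6 = 21.5
d(Y,C) = 12.5 + 14.5 = 27
d(Y,D) = 18 + 10.5 = 28.5
d(Y,E) = 19.5 + 2.5 = 22
The largest is to D.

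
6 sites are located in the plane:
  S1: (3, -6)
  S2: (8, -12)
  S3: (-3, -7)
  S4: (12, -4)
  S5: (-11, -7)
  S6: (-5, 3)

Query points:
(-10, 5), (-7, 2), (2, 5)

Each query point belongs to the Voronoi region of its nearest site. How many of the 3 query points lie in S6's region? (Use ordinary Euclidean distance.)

(-10, 5) — d² to each: S1:290, S2:613, S3:193, S4:565, S5:145, S6:29 → nearest is S6
(-7, 2) — d² to each: S1:164, S2:421, S3:97, S4:397, S5:97, S6:5 → nearest is S6
(2, 5) — d² to each: S1:122, S2:325, S3:169, S4:181, S5:313, S6:53 → nearest is S6
3 of the 3 points have S6 as nearest.

3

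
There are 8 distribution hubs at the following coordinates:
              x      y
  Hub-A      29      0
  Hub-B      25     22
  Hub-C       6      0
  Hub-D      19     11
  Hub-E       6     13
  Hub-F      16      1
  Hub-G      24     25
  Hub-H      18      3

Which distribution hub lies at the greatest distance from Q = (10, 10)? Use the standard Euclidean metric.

Since √ is increasing, it suffices to compare squared distances:
d²(Q, Hub-A) = (10−29)² + (10−0)² = 361 + 100 = 461
d²(Q, Hub-B) = (10−25)² + (10−22)² = 225 + 144 = 369
d²(Q, Hub-C) = (10−6)² + (10−0)² = 16 + 100 = 116
d²(Q, Hub-D) = (10−19)² + (10−11)² = 81 + 1 = 82
d²(Q, Hub-E) = (10−6)² + (10−13)² = 16 + 9 = 25
d²(Q, Hub-F) = (10−16)² + (10−1)² = 36 + 81 = 117
d²(Q, Hub-G) = (10−24)² + (10−25)² = 196 + 225 = 421
d²(Q, Hub-H) = (10−18)² + (10−3)² = 64 + 49 = 113
The largest is to Hub-A.

Hub-A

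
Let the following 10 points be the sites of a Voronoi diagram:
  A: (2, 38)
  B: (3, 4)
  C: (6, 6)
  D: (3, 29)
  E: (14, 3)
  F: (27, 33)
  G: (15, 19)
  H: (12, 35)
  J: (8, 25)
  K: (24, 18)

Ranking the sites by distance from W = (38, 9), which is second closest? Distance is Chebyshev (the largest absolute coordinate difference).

d(W,A) = max(36, 29) = 36
d(W,B) = max(35, 5) = 35
d(W,C) = max(32, 3) = 32
d(W,D) = max(35, 20) = 35
d(W,E) = max(24, 6) = 24
d(W,F) = max(11, 24) = 24
d(W,G) = max(23, 10) = 23
d(W,H) = max(26, 26) = 26
d(W,J) = max(30, 16) = 30
d(W,K) = max(14, 9) = 14
Sorted ascending: K, G, E, … — the second-nearest is G.

G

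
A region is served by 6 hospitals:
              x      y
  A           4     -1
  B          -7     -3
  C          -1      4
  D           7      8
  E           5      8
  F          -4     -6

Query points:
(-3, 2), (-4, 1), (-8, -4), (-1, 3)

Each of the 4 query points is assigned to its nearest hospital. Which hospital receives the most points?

(-3, 2) — d² to each: A:58, B:41, C:8, D:136, E:100, F:65 → nearest is C
(-4, 1) — d² to each: A:68, B:25, C:18, D:170, E:130, F:49 → nearest is C
(-8, -4) — d² to each: A:153, B:2, C:113, D:369, E:313, F:20 → nearest is B
(-1, 3) — d² to each: A:41, B:72, C:1, D:89, E:61, F:90 → nearest is C
Tally — B:1, C:3. C captures the most (3).

C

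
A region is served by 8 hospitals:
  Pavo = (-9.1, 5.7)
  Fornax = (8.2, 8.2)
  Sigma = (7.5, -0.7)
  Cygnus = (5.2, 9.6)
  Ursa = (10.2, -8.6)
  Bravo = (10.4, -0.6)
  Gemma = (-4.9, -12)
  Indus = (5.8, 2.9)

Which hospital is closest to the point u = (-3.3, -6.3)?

Since √ is increasing, it suffices to compare squared distances:
d²(u, Pavo) = (-3.3−(-9.1))² + (-6.3−5.7)² = 33.64 + 144 = 177.64
d²(u, Fornax) = (-3.3−8.2)² + (-6.3−8.2)² = 132.25 + 210.25 = 342.5
d²(u, Sigma) = (-3.3−7.5)² + (-6.3−(-0.7))² = 116.64 + 31.36 = 148
d²(u, Cygnus) = (-3.3−5.2)² + (-6.3−9.6)² = 72.25 + 252.81 = 325.06
d²(u, Ursa) = (-3.3−10.2)² + (-6.3−(-8.6))² = 182.25 + 5.29 = 187.54
d²(u, Bravo) = (-3.3−10.4)² + (-6.3−(-0.6))² = 187.69 + 32.49 = 220.18
d²(u, Gemma) = (-3.3−(-4.9))² + (-6.3−(-12))² = 2.56 + 32.49 = 35.05
d²(u, Indus) = (-3.3−5.8)² + (-6.3−2.9)² = 82.81 + 84.64 = 167.45
The smallest is to Gemma, so u lies in the Voronoi region of Gemma.

Gemma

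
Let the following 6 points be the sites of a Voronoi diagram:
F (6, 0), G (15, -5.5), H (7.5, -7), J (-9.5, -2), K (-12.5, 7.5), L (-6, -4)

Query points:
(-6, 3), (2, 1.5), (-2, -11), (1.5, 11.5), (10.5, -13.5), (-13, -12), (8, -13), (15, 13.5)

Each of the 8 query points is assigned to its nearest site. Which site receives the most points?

F

(-6, 3) — d² to each: F:153, G:513.25, H:282.25, J:37.25, K:62.5, L:49 → nearest is J
(2, 1.5) — d² to each: F:18.25, G:218, H:102.5, J:144.5, K:246.25, L:94.25 → nearest is F
(-2, -11) — d² to each: F:185, G:319.25, H:106.25, J:137.25, K:452.5, L:65 → nearest is L
(1.5, 11.5) — d² to each: F:152.5, G:471.25, H:378.25, J:303.25, K:212, L:296.5 → nearest is F
(10.5, -13.5) — d² to each: F:202.5, G:84.25, H:51.25, J:532.25, K:970, L:362.5 → nearest is H
(-13, -12) — d² to each: F:505, G:826.25, H:445.25, J:112.25, K:380.5, L:113 → nearest is J
(8, -13) — d² to each: F:173, G:105.25, H:36.25, J:427.25, K:840.5, L:277 → nearest is H
(15, 13.5) — d² to each: F:263.25, G:361, H:476.5, J:840.5, K:792.25, L:747.25 → nearest is F
Tally — F:3, H:2, J:2, L:1. F captures the most (3).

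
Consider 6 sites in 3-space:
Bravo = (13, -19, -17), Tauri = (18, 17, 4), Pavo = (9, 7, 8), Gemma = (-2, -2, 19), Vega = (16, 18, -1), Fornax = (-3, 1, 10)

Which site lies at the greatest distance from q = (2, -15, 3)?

Vega

Since √ is increasing, it suffices to compare squared distances:
d²(q, Bravo) = 121 + 16 + 400 = 537
d²(q, Tauri) = 256 + 1024 + 1 = 1281
d²(q, Pavo) = 49 + 484 + 25 = 558
d²(q, Gemma) = 16 + 169 + 256 = 441
d²(q, Vega) = 196 + 1089 + 16 = 1301
d²(q, Fornax) = 25 + 256 + 49 = 330
The largest is to Vega.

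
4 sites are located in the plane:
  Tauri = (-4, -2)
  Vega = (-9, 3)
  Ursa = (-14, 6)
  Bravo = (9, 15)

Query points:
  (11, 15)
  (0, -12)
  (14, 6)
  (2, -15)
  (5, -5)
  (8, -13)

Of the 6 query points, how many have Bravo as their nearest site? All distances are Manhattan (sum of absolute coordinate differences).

2

(11, 15) — d to each: Tauri:32, Vega:32, Ursa:34, Bravo:2 → nearest is Bravo
(0, -12) — d to each: Tauri:14, Vega:24, Ursa:32, Bravo:36 → nearest is Tauri
(14, 6) — d to each: Tauri:26, Vega:26, Ursa:28, Bravo:14 → nearest is Bravo
(2, -15) — d to each: Tauri:19, Vega:29, Ursa:37, Bravo:37 → nearest is Tauri
(5, -5) — d to each: Tauri:12, Vega:22, Ursa:30, Bravo:24 → nearest is Tauri
(8, -13) — d to each: Tauri:23, Vega:33, Ursa:41, Bravo:29 → nearest is Tauri
2 of the 6 points have Bravo as nearest.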